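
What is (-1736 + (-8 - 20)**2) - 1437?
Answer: -2389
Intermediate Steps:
(-1736 + (-8 - 20)**2) - 1437 = (-1736 + (-28)**2) - 1437 = (-1736 + 784) - 1437 = -952 - 1437 = -2389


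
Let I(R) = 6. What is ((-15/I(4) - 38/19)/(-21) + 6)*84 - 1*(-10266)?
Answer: 10788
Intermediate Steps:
((-15/I(4) - 38/19)/(-21) + 6)*84 - 1*(-10266) = ((-15/6 - 38/19)/(-21) + 6)*84 - 1*(-10266) = ((-15*⅙ - 38*1/19)*(-1/21) + 6)*84 + 10266 = ((-5/2 - 2)*(-1/21) + 6)*84 + 10266 = (-9/2*(-1/21) + 6)*84 + 10266 = (3/14 + 6)*84 + 10266 = (87/14)*84 + 10266 = 522 + 10266 = 10788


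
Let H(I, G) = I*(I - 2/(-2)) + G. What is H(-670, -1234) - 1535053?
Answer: -1088057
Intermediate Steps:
H(I, G) = G + I*(1 + I) (H(I, G) = I*(I - 2*(-½)) + G = I*(I + 1) + G = I*(1 + I) + G = G + I*(1 + I))
H(-670, -1234) - 1535053 = (-1234 - 670 + (-670)²) - 1535053 = (-1234 - 670 + 448900) - 1535053 = 446996 - 1535053 = -1088057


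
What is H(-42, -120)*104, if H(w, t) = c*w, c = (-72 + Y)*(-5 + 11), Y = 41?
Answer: 812448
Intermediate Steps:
c = -186 (c = (-72 + 41)*(-5 + 11) = -31*6 = -186)
H(w, t) = -186*w
H(-42, -120)*104 = -186*(-42)*104 = 7812*104 = 812448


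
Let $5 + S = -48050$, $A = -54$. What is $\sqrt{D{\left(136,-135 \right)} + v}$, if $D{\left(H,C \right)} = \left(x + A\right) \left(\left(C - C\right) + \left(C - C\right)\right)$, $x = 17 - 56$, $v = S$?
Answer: $i \sqrt{48055} \approx 219.21 i$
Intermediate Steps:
$S = -48055$ ($S = -5 - 48050 = -48055$)
$v = -48055$
$x = -39$
$D{\left(H,C \right)} = 0$ ($D{\left(H,C \right)} = \left(-39 - 54\right) \left(\left(C - C\right) + \left(C - C\right)\right) = - 93 \left(0 + 0\right) = \left(-93\right) 0 = 0$)
$\sqrt{D{\left(136,-135 \right)} + v} = \sqrt{0 - 48055} = \sqrt{-48055} = i \sqrt{48055}$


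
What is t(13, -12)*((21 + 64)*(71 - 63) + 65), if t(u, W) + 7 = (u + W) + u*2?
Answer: 14900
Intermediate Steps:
t(u, W) = -7 + W + 3*u (t(u, W) = -7 + ((u + W) + u*2) = -7 + ((W + u) + 2*u) = -7 + (W + 3*u) = -7 + W + 3*u)
t(13, -12)*((21 + 64)*(71 - 63) + 65) = (-7 - 12 + 3*13)*((21 + 64)*(71 - 63) + 65) = (-7 - 12 + 39)*(85*8 + 65) = 20*(680 + 65) = 20*745 = 14900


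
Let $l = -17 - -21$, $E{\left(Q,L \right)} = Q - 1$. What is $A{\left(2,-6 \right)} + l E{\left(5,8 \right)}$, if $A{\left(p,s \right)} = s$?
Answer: $10$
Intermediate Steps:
$E{\left(Q,L \right)} = -1 + Q$
$l = 4$ ($l = -17 + 21 = 4$)
$A{\left(2,-6 \right)} + l E{\left(5,8 \right)} = -6 + 4 \left(-1 + 5\right) = -6 + 4 \cdot 4 = -6 + 16 = 10$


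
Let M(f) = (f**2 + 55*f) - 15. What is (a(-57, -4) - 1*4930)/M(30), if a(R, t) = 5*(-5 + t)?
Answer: -995/507 ≈ -1.9625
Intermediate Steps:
M(f) = -15 + f**2 + 55*f
a(R, t) = -25 + 5*t
(a(-57, -4) - 1*4930)/M(30) = ((-25 + 5*(-4)) - 1*4930)/(-15 + 30**2 + 55*30) = ((-25 - 20) - 4930)/(-15 + 900 + 1650) = (-45 - 4930)/2535 = -4975*1/2535 = -995/507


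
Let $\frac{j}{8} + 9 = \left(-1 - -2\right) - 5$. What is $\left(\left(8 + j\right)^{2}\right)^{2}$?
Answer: $84934656$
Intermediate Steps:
$j = -104$ ($j = -72 + 8 \left(\left(-1 - -2\right) - 5\right) = -72 + 8 \left(\left(-1 + 2\right) - 5\right) = -72 + 8 \left(1 - 5\right) = -72 + 8 \left(-4\right) = -72 - 32 = -104$)
$\left(\left(8 + j\right)^{2}\right)^{2} = \left(\left(8 - 104\right)^{2}\right)^{2} = \left(\left(-96\right)^{2}\right)^{2} = 9216^{2} = 84934656$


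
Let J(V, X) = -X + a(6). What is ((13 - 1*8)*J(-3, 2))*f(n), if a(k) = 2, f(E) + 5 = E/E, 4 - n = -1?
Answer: 0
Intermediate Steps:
n = 5 (n = 4 - 1*(-1) = 4 + 1 = 5)
f(E) = -4 (f(E) = -5 + E/E = -5 + 1 = -4)
J(V, X) = 2 - X (J(V, X) = -X + 2 = 2 - X)
((13 - 1*8)*J(-3, 2))*f(n) = ((13 - 1*8)*(2 - 1*2))*(-4) = ((13 - 8)*(2 - 2))*(-4) = (5*0)*(-4) = 0*(-4) = 0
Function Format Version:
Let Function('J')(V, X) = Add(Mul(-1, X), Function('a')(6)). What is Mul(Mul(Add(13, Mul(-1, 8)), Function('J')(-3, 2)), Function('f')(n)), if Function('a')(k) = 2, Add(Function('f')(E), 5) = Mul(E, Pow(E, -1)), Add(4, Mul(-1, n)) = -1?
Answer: 0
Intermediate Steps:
n = 5 (n = Add(4, Mul(-1, -1)) = Add(4, 1) = 5)
Function('f')(E) = -4 (Function('f')(E) = Add(-5, Mul(E, Pow(E, -1))) = Add(-5, 1) = -4)
Function('J')(V, X) = Add(2, Mul(-1, X)) (Function('J')(V, X) = Add(Mul(-1, X), 2) = Add(2, Mul(-1, X)))
Mul(Mul(Add(13, Mul(-1, 8)), Function('J')(-3, 2)), Function('f')(n)) = Mul(Mul(Add(13, Mul(-1, 8)), Add(2, Mul(-1, 2))), -4) = Mul(Mul(Add(13, -8), Add(2, -2)), -4) = Mul(Mul(5, 0), -4) = Mul(0, -4) = 0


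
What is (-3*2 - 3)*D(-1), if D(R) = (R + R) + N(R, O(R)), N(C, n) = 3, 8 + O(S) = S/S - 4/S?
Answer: -9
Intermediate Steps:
O(S) = -7 - 4/S (O(S) = -8 + (S/S - 4/S) = -8 + (1 - 4/S) = -7 - 4/S)
D(R) = 3 + 2*R (D(R) = (R + R) + 3 = 2*R + 3 = 3 + 2*R)
(-3*2 - 3)*D(-1) = (-3*2 - 3)*(3 + 2*(-1)) = (-6 - 3)*(3 - 2) = -9*1 = -9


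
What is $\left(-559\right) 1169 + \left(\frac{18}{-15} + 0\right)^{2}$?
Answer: $- \frac{16336739}{25} \approx -6.5347 \cdot 10^{5}$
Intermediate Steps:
$\left(-559\right) 1169 + \left(\frac{18}{-15} + 0\right)^{2} = -653471 + \left(18 \left(- \frac{1}{15}\right) + 0\right)^{2} = -653471 + \left(- \frac{6}{5} + 0\right)^{2} = -653471 + \left(- \frac{6}{5}\right)^{2} = -653471 + \frac{36}{25} = - \frac{16336739}{25}$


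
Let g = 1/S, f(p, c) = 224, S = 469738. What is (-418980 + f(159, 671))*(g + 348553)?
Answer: -34281164531720470/234869 ≈ -1.4596e+11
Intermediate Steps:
g = 1/469738 ≈ 2.1288e-6
(-418980 + f(159, 671))*(g + 348553) = (-418980 + 224)*(1/469738 + 348553) = -418756*163728589115/469738 = -34281164531720470/234869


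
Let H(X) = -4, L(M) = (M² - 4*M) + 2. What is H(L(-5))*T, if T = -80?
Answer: 320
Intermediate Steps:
L(M) = 2 + M² - 4*M
H(L(-5))*T = -4*(-80) = 320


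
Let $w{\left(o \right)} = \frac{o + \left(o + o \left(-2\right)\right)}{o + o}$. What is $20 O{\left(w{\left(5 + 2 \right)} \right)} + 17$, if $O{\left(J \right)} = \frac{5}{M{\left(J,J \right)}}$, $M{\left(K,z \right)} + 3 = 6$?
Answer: $\frac{151}{3} \approx 50.333$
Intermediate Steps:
$M{\left(K,z \right)} = 3$ ($M{\left(K,z \right)} = -3 + 6 = 3$)
$w{\left(o \right)} = 0$ ($w{\left(o \right)} = \frac{o + \left(o - 2 o\right)}{2 o} = \left(o - o\right) \frac{1}{2 o} = 0 \frac{1}{2 o} = 0$)
$O{\left(J \right)} = \frac{5}{3}$
$20 O{\left(w{\left(5 + 2 \right)} \right)} + 17 = 20 \cdot \frac{5}{3} + 17 = \frac{100}{3} + 17 = \frac{151}{3}$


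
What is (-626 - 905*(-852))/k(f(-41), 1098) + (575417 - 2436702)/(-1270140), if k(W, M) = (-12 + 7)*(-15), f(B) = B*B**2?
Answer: 21748858603/2116900 ≈ 10274.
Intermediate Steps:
f(B) = B**3
k(W, M) = 75 (k(W, M) = -5*(-15) = 75)
(-626 - 905*(-852))/k(f(-41), 1098) + (575417 - 2436702)/(-1270140) = (-626 - 905*(-852))/75 + (575417 - 2436702)/(-1270140) = (-626 + 771060)*(1/75) - 1861285*(-1/1270140) = 770434*(1/75) + 372257/254028 = 770434/75 + 372257/254028 = 21748858603/2116900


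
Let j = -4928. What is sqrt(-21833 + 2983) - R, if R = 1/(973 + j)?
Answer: 1/3955 + 5*I*sqrt(754) ≈ 0.00025284 + 137.3*I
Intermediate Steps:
R = -1/3955 (R = 1/(973 - 4928) = 1/(-3955) = -1/3955 ≈ -0.00025284)
sqrt(-21833 + 2983) - R = sqrt(-21833 + 2983) - 1*(-1/3955) = sqrt(-18850) + 1/3955 = 5*I*sqrt(754) + 1/3955 = 1/3955 + 5*I*sqrt(754)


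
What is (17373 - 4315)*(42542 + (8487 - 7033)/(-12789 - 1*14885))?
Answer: 7686629920766/13837 ≈ 5.5551e+8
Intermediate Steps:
(17373 - 4315)*(42542 + (8487 - 7033)/(-12789 - 1*14885)) = 13058*(42542 + 1454/(-12789 - 14885)) = 13058*(42542 + 1454/(-27674)) = 13058*(42542 + 1454*(-1/27674)) = 13058*(42542 - 727/13837) = 13058*(588652927/13837) = 7686629920766/13837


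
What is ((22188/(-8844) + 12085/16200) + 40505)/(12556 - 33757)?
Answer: -96716869969/50625443880 ≈ -1.9104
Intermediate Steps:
((22188/(-8844) + 12085/16200) + 40505)/(12556 - 33757) = ((22188*(-1/8844) + 12085*(1/16200)) + 40505)/(-21201) = ((-1849/737 + 2417/3240) + 40505)*(-1/21201) = (-4209431/2387880 + 40505)*(-1/21201) = (96716869969/2387880)*(-1/21201) = -96716869969/50625443880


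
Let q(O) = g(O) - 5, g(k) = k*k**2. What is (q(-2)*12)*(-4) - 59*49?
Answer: -2267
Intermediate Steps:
g(k) = k**3
q(O) = -5 + O**3 (q(O) = O**3 - 5 = -5 + O**3)
(q(-2)*12)*(-4) - 59*49 = ((-5 + (-2)**3)*12)*(-4) - 59*49 = ((-5 - 8)*12)*(-4) - 2891 = -13*12*(-4) - 2891 = -156*(-4) - 2891 = 624 - 2891 = -2267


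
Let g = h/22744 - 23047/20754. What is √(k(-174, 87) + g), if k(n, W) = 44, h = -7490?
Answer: √16463359849217791/19667874 ≈ 6.5238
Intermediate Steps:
g = -169907107/118007244 (g = -7490/22744 - 23047/20754 = -7490*1/22744 - 23047*1/20754 = -3745/11372 - 23047/20754 = -169907107/118007244 ≈ -1.4398)
√(k(-174, 87) + g) = √(44 - 169907107/118007244) = √(5022411629/118007244) = √16463359849217791/19667874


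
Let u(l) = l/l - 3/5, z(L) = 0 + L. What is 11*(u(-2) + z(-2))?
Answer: -88/5 ≈ -17.600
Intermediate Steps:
z(L) = L
u(l) = ⅖ (u(l) = 1 - 3*⅕ = 1 - ⅗ = ⅖)
11*(u(-2) + z(-2)) = 11*(⅖ - 2) = 11*(-8/5) = -88/5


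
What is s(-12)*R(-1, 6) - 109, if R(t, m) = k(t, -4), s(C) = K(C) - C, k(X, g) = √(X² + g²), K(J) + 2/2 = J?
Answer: -109 - √17 ≈ -113.12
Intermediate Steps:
K(J) = -1 + J
s(C) = -1 (s(C) = (-1 + C) - C = -1)
R(t, m) = √(16 + t²) (R(t, m) = √(t² + (-4)²) = √(t² + 16) = √(16 + t²))
s(-12)*R(-1, 6) - 109 = -√(16 + (-1)²) - 109 = -√(16 + 1) - 109 = -√17 - 109 = -109 - √17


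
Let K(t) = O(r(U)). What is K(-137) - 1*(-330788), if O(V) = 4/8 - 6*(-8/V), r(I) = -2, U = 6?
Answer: 661529/2 ≈ 3.3076e+5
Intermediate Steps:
O(V) = ½ + 48/V (O(V) = 4*(⅛) - 6*(-8/V) = ½ - 6*(-8/V) = ½ - (-48)/V = ½ + 48/V)
K(t) = -47/2 (K(t) = (½)*(96 - 2)/(-2) = (½)*(-½)*94 = -47/2)
K(-137) - 1*(-330788) = -47/2 - 1*(-330788) = -47/2 + 330788 = 661529/2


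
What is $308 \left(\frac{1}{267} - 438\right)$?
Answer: $- \frac{36019060}{267} \approx -1.349 \cdot 10^{5}$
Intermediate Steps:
$308 \left(\frac{1}{267} - 438\right) = 308 \left(- \frac{116945}{267}\right) = - \frac{36019060}{267}$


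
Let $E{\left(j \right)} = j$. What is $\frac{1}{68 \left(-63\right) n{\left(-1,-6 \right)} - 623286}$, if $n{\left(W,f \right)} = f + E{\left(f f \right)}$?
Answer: $- \frac{1}{751806} \approx -1.3301 \cdot 10^{-6}$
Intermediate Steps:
$n{\left(W,f \right)} = f + f^{2}$ ($n{\left(W,f \right)} = f + f f = f + f^{2}$)
$\frac{1}{68 \left(-63\right) n{\left(-1,-6 \right)} - 623286} = \frac{1}{68 \left(-63\right) \left(- 6 \left(1 - 6\right)\right) - 623286} = \frac{1}{- 4284 \left(\left(-6\right) \left(-5\right)\right) - 623286} = \frac{1}{\left(-4284\right) 30 - 623286} = \frac{1}{-128520 - 623286} = \frac{1}{-751806} = - \frac{1}{751806}$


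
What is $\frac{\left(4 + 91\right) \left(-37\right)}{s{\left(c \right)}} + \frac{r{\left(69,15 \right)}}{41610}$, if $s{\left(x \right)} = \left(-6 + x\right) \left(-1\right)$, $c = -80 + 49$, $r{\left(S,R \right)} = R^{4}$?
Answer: $- \frac{260155}{2774} \approx -93.783$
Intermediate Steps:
$c = -31$
$s{\left(x \right)} = 6 - x$
$\frac{\left(4 + 91\right) \left(-37\right)}{s{\left(c \right)}} + \frac{r{\left(69,15 \right)}}{41610} = \frac{\left(4 + 91\right) \left(-37\right)}{6 - -31} + \frac{15^{4}}{41610} = \frac{95 \left(-37\right)}{6 + 31} + 50625 \cdot \frac{1}{41610} = - \frac{3515}{37} + \frac{3375}{2774} = \left(-3515\right) \frac{1}{37} + \frac{3375}{2774} = -95 + \frac{3375}{2774} = - \frac{260155}{2774}$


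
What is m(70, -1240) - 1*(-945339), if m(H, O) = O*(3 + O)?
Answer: 2479219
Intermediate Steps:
m(70, -1240) - 1*(-945339) = -1240*(3 - 1240) - 1*(-945339) = -1240*(-1237) + 945339 = 1533880 + 945339 = 2479219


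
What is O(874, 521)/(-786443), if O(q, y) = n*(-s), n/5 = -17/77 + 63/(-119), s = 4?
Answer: -19640/1029453887 ≈ -1.9078e-5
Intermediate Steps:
n = -4910/1309 (n = 5*(-17/77 + 63/(-119)) = 5*(-17*1/77 + 63*(-1/119)) = 5*(-17/77 - 9/17) = 5*(-982/1309) = -4910/1309 ≈ -3.7510)
O(q, y) = 19640/1309 (O(q, y) = -(-4910)*4/1309 = -4910/1309*(-4) = 19640/1309)
O(874, 521)/(-786443) = (19640/1309)/(-786443) = (19640/1309)*(-1/786443) = -19640/1029453887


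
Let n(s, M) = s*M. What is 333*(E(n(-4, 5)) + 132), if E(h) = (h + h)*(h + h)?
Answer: 576756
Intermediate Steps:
n(s, M) = M*s
E(h) = 4*h² (E(h) = (2*h)*(2*h) = 4*h²)
333*(E(n(-4, 5)) + 132) = 333*(4*(5*(-4))² + 132) = 333*(4*(-20)² + 132) = 333*(4*400 + 132) = 333*(1600 + 132) = 333*1732 = 576756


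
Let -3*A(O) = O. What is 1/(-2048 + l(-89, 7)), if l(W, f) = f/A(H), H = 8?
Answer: -8/16405 ≈ -0.00048766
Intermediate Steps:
A(O) = -O/3
l(W, f) = -3*f/8 (l(W, f) = f/((-⅓*8)) = f/(-8/3) = f*(-3/8) = -3*f/8)
1/(-2048 + l(-89, 7)) = 1/(-2048 - 3/8*7) = 1/(-2048 - 21/8) = 1/(-16405/8) = -8/16405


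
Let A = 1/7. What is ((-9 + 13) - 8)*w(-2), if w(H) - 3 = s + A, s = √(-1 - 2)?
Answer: -88/7 - 4*I*√3 ≈ -12.571 - 6.9282*I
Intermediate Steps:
A = ⅐ (A = 1*(⅐) = ⅐ ≈ 0.14286)
s = I*√3 (s = √(-3) = I*√3 ≈ 1.732*I)
w(H) = 22/7 + I*√3 (w(H) = 3 + (I*√3 + ⅐) = 3 + (⅐ + I*√3) = 22/7 + I*√3)
((-9 + 13) - 8)*w(-2) = ((-9 + 13) - 8)*(22/7 + I*√3) = (4 - 8)*(22/7 + I*√3) = -4*(22/7 + I*√3) = -88/7 - 4*I*√3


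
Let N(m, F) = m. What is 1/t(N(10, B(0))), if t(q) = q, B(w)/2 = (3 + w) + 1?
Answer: ⅒ ≈ 0.10000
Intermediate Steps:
B(w) = 8 + 2*w (B(w) = 2*((3 + w) + 1) = 2*(4 + w) = 8 + 2*w)
1/t(N(10, B(0))) = 1/10 = ⅒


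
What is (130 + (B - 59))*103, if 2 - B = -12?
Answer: 8755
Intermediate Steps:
B = 14 (B = 2 - 1*(-12) = 2 + 12 = 14)
(130 + (B - 59))*103 = (130 + (14 - 59))*103 = (130 - 45)*103 = 85*103 = 8755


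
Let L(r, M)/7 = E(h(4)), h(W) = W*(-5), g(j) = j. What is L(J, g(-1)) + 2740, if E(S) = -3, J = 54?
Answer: 2719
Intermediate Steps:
h(W) = -5*W
L(r, M) = -21 (L(r, M) = 7*(-3) = -21)
L(J, g(-1)) + 2740 = -21 + 2740 = 2719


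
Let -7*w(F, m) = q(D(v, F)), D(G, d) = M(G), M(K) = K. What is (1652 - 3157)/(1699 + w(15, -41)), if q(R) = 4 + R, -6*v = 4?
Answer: -31605/35669 ≈ -0.88606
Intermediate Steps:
v = -2/3 (v = -1/6*4 = -2/3 ≈ -0.66667)
D(G, d) = G
w(F, m) = -10/21 (w(F, m) = -(4 - 2/3)/7 = -1/7*10/3 = -10/21)
(1652 - 3157)/(1699 + w(15, -41)) = (1652 - 3157)/(1699 - 10/21) = -1505/35669/21 = -1505*21/35669 = -31605/35669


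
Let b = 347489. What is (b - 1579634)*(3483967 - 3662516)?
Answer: 219998257605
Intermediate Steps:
(b - 1579634)*(3483967 - 3662516) = (347489 - 1579634)*(3483967 - 3662516) = -1232145*(-178549) = 219998257605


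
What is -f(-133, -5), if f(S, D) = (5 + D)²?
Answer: 0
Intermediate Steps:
-f(-133, -5) = -(5 - 5)² = -1*0² = -1*0 = 0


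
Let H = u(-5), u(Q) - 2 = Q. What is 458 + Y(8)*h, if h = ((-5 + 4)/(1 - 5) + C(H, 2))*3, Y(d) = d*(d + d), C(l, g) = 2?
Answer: 1322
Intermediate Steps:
u(Q) = 2 + Q
H = -3 (H = 2 - 5 = -3)
Y(d) = 2*d**2 (Y(d) = d*(2*d) = 2*d**2)
h = 27/4 (h = ((-5 + 4)/(1 - 5) + 2)*3 = (-1/(-4) + 2)*3 = (-1*(-1/4) + 2)*3 = (1/4 + 2)*3 = (9/4)*3 = 27/4 ≈ 6.7500)
458 + Y(8)*h = 458 + (2*8**2)*(27/4) = 458 + (2*64)*(27/4) = 458 + 128*(27/4) = 458 + 864 = 1322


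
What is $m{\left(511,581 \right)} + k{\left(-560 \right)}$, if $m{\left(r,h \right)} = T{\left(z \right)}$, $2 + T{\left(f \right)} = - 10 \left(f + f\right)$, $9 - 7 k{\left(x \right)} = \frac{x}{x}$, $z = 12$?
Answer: $- \frac{1686}{7} \approx -240.86$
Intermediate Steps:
$k{\left(x \right)} = \frac{8}{7}$ ($k{\left(x \right)} = \frac{9}{7} - \frac{x \frac{1}{x}}{7} = \frac{9}{7} - \frac{1}{7} = \frac{8}{7}$)
$T{\left(f \right)} = -2 - 20 f$ ($T{\left(f \right)} = -2 - 10 \left(f + f\right) = -2 - 10 \cdot 2 f = -2 - 20 f$)
$m{\left(r,h \right)} = -242$ ($m{\left(r,h \right)} = -2 - 240 = -242$)
$m{\left(511,581 \right)} + k{\left(-560 \right)} = -242 + \frac{8}{7} = - \frac{1686}{7}$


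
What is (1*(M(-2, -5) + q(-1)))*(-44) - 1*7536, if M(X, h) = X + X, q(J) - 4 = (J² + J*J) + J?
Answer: -7580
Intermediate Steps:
q(J) = 4 + J + 2*J² (q(J) = 4 + ((J² + J*J) + J) = 4 + ((J² + J²) + J) = 4 + (2*J² + J) = 4 + (J + 2*J²) = 4 + J + 2*J²)
M(X, h) = 2*X
(1*(M(-2, -5) + q(-1)))*(-44) - 1*7536 = (1*(2*(-2) + (4 - 1 + 2*(-1)²)))*(-44) - 1*7536 = (1*(-4 + (4 - 1 + 2*1)))*(-44) - 7536 = (1*(-4 + (4 - 1 + 2)))*(-44) - 7536 = (1*(-4 + 5))*(-44) - 7536 = (1*1)*(-44) - 7536 = 1*(-44) - 7536 = -44 - 7536 = -7580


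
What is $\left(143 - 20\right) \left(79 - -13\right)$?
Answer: $11316$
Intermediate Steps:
$\left(143 - 20\right) \left(79 - -13\right) = 123 \left(79 + 13\right) = 123 \cdot 92 = 11316$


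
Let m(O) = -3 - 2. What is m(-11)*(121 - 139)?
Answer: 90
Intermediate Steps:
m(O) = -5
m(-11)*(121 - 139) = -5*(121 - 139) = -5*(-18) = 90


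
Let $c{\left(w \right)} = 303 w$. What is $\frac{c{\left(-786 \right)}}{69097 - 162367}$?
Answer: $\frac{39693}{15545} \approx 2.5534$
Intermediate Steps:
$\frac{c{\left(-786 \right)}}{69097 - 162367} = \frac{303 \left(-786\right)}{69097 - 162367} = - \frac{238158}{69097 - 162367} = - \frac{238158}{-93270} = \left(-238158\right) \left(- \frac{1}{93270}\right) = \frac{39693}{15545}$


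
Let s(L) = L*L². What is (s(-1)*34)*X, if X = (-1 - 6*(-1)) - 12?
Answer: 238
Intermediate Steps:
X = -7 (X = (-1 + 6) - 12 = 5 - 12 = -7)
s(L) = L³
(s(-1)*34)*X = ((-1)³*34)*(-7) = -1*34*(-7) = -34*(-7) = 238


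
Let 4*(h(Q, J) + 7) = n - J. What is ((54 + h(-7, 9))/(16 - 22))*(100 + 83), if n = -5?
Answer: -5307/4 ≈ -1326.8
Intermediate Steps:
h(Q, J) = -33/4 - J/4 (h(Q, J) = -7 + (-5 - J)/4 = -7 + (-5/4 - J/4) = -33/4 - J/4)
((54 + h(-7, 9))/(16 - 22))*(100 + 83) = ((54 + (-33/4 - ¼*9))/(16 - 22))*(100 + 83) = ((54 + (-33/4 - 9/4))/(-6))*183 = ((54 - 21/2)*(-⅙))*183 = ((87/2)*(-⅙))*183 = -29/4*183 = -5307/4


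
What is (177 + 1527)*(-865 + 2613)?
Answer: 2978592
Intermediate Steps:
(177 + 1527)*(-865 + 2613) = 1704*1748 = 2978592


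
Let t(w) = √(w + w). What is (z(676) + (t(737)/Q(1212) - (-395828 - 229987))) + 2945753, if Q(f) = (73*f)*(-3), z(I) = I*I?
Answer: 4028544 - √1474/265428 ≈ 4.0285e+6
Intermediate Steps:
z(I) = I²
Q(f) = -219*f
t(w) = √2*√w (t(w) = √(2*w) = √2*√w)
(z(676) + (t(737)/Q(1212) - (-395828 - 229987))) + 2945753 = (676² + ((√2*√737)/((-219*1212)) - (-395828 - 229987))) + 2945753 = (456976 + (√1474/(-265428) - 1*(-625815))) + 2945753 = (456976 + (√1474*(-1/265428) + 625815)) + 2945753 = (456976 + (-√1474/265428 + 625815)) + 2945753 = (456976 + (625815 - √1474/265428)) + 2945753 = (1082791 - √1474/265428) + 2945753 = 4028544 - √1474/265428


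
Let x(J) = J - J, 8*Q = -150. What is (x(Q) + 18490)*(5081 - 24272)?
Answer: -354841590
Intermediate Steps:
Q = -75/4 (Q = (1/8)*(-150) = -75/4 ≈ -18.750)
x(J) = 0
(x(Q) + 18490)*(5081 - 24272) = (0 + 18490)*(5081 - 24272) = 18490*(-19191) = -354841590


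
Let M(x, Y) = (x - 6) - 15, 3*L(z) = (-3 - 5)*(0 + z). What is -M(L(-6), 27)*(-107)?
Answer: -535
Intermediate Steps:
L(z) = -8*z/3 (L(z) = ((-3 - 5)*(0 + z))/3 = (-8*z)/3 = -8*z/3)
M(x, Y) = -21 + x (M(x, Y) = (-6 + x) - 15 = -21 + x)
-M(L(-6), 27)*(-107) = -(-21 - 8/3*(-6))*(-107) = -(-21 + 16)*(-107) = -(-5)*(-107) = -1*535 = -535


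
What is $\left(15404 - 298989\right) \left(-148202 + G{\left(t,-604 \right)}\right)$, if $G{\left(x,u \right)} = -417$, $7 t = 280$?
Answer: $42146119115$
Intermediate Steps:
$t = 40$ ($t = \frac{1}{7} \cdot 280 = 40$)
$\left(15404 - 298989\right) \left(-148202 + G{\left(t,-604 \right)}\right) = \left(15404 - 298989\right) \left(-148202 - 417\right) = \left(-283585\right) \left(-148619\right) = 42146119115$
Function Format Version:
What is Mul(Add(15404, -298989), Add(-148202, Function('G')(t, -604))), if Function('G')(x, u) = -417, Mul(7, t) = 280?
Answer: 42146119115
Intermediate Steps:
t = 40 (t = Mul(Rational(1, 7), 280) = 40)
Mul(Add(15404, -298989), Add(-148202, Function('G')(t, -604))) = Mul(Add(15404, -298989), Add(-148202, -417)) = Mul(-283585, -148619) = 42146119115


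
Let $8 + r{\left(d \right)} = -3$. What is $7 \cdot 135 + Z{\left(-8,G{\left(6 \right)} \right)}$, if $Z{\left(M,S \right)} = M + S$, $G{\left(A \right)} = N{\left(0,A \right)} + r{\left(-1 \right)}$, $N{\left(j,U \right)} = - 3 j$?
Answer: $926$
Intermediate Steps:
$r{\left(d \right)} = -11$ ($r{\left(d \right)} = -8 - 3 = -11$)
$G{\left(A \right)} = -11$ ($G{\left(A \right)} = \left(-3\right) 0 - 11 = 0 - 11 = -11$)
$7 \cdot 135 + Z{\left(-8,G{\left(6 \right)} \right)} = 7 \cdot 135 - 19 = 945 - 19 = 926$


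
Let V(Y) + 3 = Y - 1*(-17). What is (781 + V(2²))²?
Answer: 638401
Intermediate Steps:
V(Y) = 14 + Y (V(Y) = -3 + (Y - 1*(-17)) = -3 + (Y + 17) = -3 + (17 + Y) = 14 + Y)
(781 + V(2²))² = (781 + (14 + 2²))² = (781 + (14 + 4))² = (781 + 18)² = 799² = 638401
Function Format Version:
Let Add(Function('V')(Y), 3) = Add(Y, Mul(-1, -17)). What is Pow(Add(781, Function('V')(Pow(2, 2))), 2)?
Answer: 638401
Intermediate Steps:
Function('V')(Y) = Add(14, Y) (Function('V')(Y) = Add(-3, Add(Y, Mul(-1, -17))) = Add(-3, Add(Y, 17)) = Add(-3, Add(17, Y)) = Add(14, Y))
Pow(Add(781, Function('V')(Pow(2, 2))), 2) = Pow(Add(781, Add(14, Pow(2, 2))), 2) = Pow(Add(781, Add(14, 4)), 2) = Pow(Add(781, 18), 2) = Pow(799, 2) = 638401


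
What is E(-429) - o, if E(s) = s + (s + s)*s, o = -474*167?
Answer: 446811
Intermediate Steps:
o = -79158
E(s) = s + 2*s**2 (E(s) = s + (2*s)*s = s + 2*s**2)
E(-429) - o = -429*(1 + 2*(-429)) - 1*(-79158) = -429*(1 - 858) + 79158 = -429*(-857) + 79158 = 367653 + 79158 = 446811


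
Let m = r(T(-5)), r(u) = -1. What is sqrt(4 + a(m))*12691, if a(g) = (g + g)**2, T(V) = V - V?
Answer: 25382*sqrt(2) ≈ 35896.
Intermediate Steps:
T(V) = 0
m = -1
a(g) = 4*g**2 (a(g) = (2*g)**2 = 4*g**2)
sqrt(4 + a(m))*12691 = sqrt(4 + 4*(-1)**2)*12691 = sqrt(4 + 4*1)*12691 = sqrt(4 + 4)*12691 = sqrt(8)*12691 = (2*sqrt(2))*12691 = 25382*sqrt(2)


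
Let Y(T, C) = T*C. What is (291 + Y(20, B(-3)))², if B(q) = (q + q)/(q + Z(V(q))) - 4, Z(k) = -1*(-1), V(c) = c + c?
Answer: 73441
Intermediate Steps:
V(c) = 2*c
Z(k) = 1
B(q) = -4 + 2*q/(1 + q) (B(q) = (q + q)/(q + 1) - 4 = (2*q)/(1 + q) - 4 = 2*q/(1 + q) - 4 = -4 + 2*q/(1 + q))
Y(T, C) = C*T
(291 + Y(20, B(-3)))² = (291 + (2*(-2 - 1*(-3))/(1 - 3))*20)² = (291 + (2*(-2 + 3)/(-2))*20)² = (291 + (2*(-½)*1)*20)² = (291 - 1*20)² = (291 - 20)² = 271² = 73441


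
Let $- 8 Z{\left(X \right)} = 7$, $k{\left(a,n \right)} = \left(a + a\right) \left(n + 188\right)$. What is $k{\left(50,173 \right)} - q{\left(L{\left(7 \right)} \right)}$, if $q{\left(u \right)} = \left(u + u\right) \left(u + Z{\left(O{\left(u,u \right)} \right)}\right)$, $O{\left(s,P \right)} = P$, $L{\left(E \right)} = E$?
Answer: $\frac{144057}{4} \approx 36014.0$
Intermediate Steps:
$k{\left(a,n \right)} = 2 a \left(188 + n\right)$
$Z{\left(X \right)} = - \frac{7}{8}$ ($Z{\left(X \right)} = \left(- \frac{1}{8}\right) 7 = - \frac{7}{8}$)
$q{\left(u \right)} = 2 u \left(- \frac{7}{8} + u\right)$ ($q{\left(u \right)} = \left(u + u\right) \left(u - \frac{7}{8}\right) = 2 u \left(- \frac{7}{8} + u\right)$)
$k{\left(50,173 \right)} - q{\left(L{\left(7 \right)} \right)} = 2 \cdot 50 \left(188 + 173\right) - \frac{1}{4} \cdot 7 \left(-7 + 8 \cdot 7\right) = 2 \cdot 50 \cdot 361 - \frac{1}{4} \cdot 7 \left(-7 + 56\right) = 36100 - \frac{1}{4} \cdot 7 \cdot 49 = 36100 - \frac{343}{4} = \frac{144057}{4}$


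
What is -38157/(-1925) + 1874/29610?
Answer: 16191946/814275 ≈ 19.885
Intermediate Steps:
-38157/(-1925) + 1874/29610 = -38157*(-1/1925) + 1874*(1/29610) = 5451/275 + 937/14805 = 16191946/814275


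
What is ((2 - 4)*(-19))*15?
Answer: 570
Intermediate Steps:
((2 - 4)*(-19))*15 = -2*(-19)*15 = 38*15 = 570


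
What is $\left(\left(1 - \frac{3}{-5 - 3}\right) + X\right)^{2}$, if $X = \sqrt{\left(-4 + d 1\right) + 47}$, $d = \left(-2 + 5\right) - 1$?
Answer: $\frac{3001}{64} + \frac{33 \sqrt{5}}{4} \approx 65.338$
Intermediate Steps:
$d = 2$ ($d = 3 - 1 = 2$)
$X = 3 \sqrt{5}$ ($X = \sqrt{\left(-4 + 2 \cdot 1\right) + 47} = \sqrt{\left(-4 + 2\right) + 47} = \sqrt{-2 + 47} = \sqrt{45} = 3 \sqrt{5} \approx 6.7082$)
$\left(\left(1 - \frac{3}{-5 - 3}\right) + X\right)^{2} = \left(\left(1 - \frac{3}{-5 - 3}\right) + 3 \sqrt{5}\right)^{2} = \left(\left(1 - \frac{3}{-8}\right) + 3 \sqrt{5}\right)^{2} = \left(\left(1 - - \frac{3}{8}\right) + 3 \sqrt{5}\right)^{2} = \left(\left(1 + \frac{3}{8}\right) + 3 \sqrt{5}\right)^{2} = \left(\frac{11}{8} + 3 \sqrt{5}\right)^{2}$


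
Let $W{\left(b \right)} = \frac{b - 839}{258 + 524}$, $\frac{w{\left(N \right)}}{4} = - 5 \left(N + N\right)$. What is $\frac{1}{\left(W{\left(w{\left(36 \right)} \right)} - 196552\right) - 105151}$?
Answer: $- \frac{782}{235934025} \approx -3.3145 \cdot 10^{-6}$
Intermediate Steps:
$w{\left(N \right)} = - 40 N$ ($w{\left(N \right)} = 4 \left(- 5 \left(N + N\right)\right) = 4 \left(- 5 \cdot 2 N\right) = 4 \left(- 10 N\right) = - 40 N$)
$W{\left(b \right)} = - \frac{839}{782} + \frac{b}{782}$ ($W{\left(b \right)} = \frac{-839 + b}{782} = \left(-839 + b\right) \frac{1}{782} = - \frac{839}{782} + \frac{b}{782}$)
$\frac{1}{\left(W{\left(w{\left(36 \right)} \right)} - 196552\right) - 105151} = \frac{1}{\left(\left(- \frac{839}{782} + \frac{\left(-40\right) 36}{782}\right) - 196552\right) - 105151} = \frac{1}{\left(\left(- \frac{839}{782} + \frac{1}{782} \left(-1440\right)\right) - 196552\right) - 105151} = \frac{1}{\left(\left(- \frac{839}{782} - \frac{720}{391}\right) - 196552\right) - 105151} = \frac{1}{\left(- \frac{2279}{782} - 196552\right) - 105151} = \frac{1}{- \frac{153705943}{782} - 105151} = \frac{1}{- \frac{235934025}{782}} = - \frac{782}{235934025}$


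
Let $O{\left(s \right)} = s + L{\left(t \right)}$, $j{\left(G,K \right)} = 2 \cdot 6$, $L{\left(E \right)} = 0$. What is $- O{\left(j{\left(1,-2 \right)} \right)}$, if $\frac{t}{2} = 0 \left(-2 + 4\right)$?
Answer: $-12$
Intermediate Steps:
$t = 0$ ($t = 2 \cdot 0 \left(-2 + 4\right) = 2 \cdot 0 \cdot 2 = 2 \cdot 0 = 0$)
$j{\left(G,K \right)} = 12$
$O{\left(s \right)} = s$ ($O{\left(s \right)} = s + 0 = s$)
$- O{\left(j{\left(1,-2 \right)} \right)} = \left(-1\right) 12 = -12$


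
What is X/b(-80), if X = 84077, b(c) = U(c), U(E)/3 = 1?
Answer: 84077/3 ≈ 28026.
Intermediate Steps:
U(E) = 3 (U(E) = 3*1 = 3)
b(c) = 3
X/b(-80) = 84077/3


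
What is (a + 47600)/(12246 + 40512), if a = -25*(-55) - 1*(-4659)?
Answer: 8939/8793 ≈ 1.0166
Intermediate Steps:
a = 6034 (a = 1375 + 4659 = 6034)
(a + 47600)/(12246 + 40512) = (6034 + 47600)/(12246 + 40512) = 53634/52758 = 53634*(1/52758) = 8939/8793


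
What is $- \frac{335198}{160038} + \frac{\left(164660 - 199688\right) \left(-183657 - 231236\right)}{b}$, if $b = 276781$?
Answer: $\frac{1162859496669257}{22147738839} \approx 52505.0$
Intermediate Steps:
$- \frac{335198}{160038} + \frac{\left(164660 - 199688\right) \left(-183657 - 231236\right)}{b} = - \frac{335198}{160038} + \frac{\left(164660 - 199688\right) \left(-183657 - 231236\right)}{276781} = \left(-335198\right) \frac{1}{160038} + \left(-35028\right) \left(-414893\right) \frac{1}{276781} = - \frac{167599}{80019} + 14532872004 \cdot \frac{1}{276781} = - \frac{167599}{80019} + \frac{14532872004}{276781} = \frac{1162859496669257}{22147738839}$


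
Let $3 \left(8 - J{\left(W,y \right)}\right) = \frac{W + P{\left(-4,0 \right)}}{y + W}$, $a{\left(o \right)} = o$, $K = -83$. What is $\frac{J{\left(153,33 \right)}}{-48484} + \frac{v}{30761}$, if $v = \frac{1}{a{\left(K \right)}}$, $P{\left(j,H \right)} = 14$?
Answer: $- \frac{10997995483}{69073455629736} \approx -0.00015922$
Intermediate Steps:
$J{\left(W,y \right)} = 8 - \frac{14 + W}{3 \left(W + y\right)}$ ($J{\left(W,y \right)} = 8 - \frac{\left(W + 14\right) \frac{1}{y + W}}{3} = 8 - \frac{\left(14 + W\right) \frac{1}{W + y}}{3} = 8 - \frac{\frac{1}{W + y} \left(14 + W\right)}{3} = 8 - \frac{14 + W}{3 \left(W + y\right)}$)
$v = - \frac{1}{83}$ ($v = \frac{1}{-83} = - \frac{1}{83} \approx -0.012048$)
$\frac{J{\left(153,33 \right)}}{-48484} + \frac{v}{30761} = \frac{\frac{1}{3} \frac{1}{153 + 33} \left(-14 + 23 \cdot 153 + 24 \cdot 33\right)}{-48484} - \frac{1}{83 \cdot 30761} = \frac{-14 + 3519 + 792}{3 \cdot 186} \left(- \frac{1}{48484}\right) - \frac{1}{2553163} = \frac{1}{3} \cdot \frac{1}{186} \cdot 4297 \left(- \frac{1}{48484}\right) - \frac{1}{2553163} = \frac{4297}{558} \left(- \frac{1}{48484}\right) - \frac{1}{2553163} = - \frac{4297}{27054072} - \frac{1}{2553163} = - \frac{10997995483}{69073455629736}$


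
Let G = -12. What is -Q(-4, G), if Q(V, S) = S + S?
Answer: 24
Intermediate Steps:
Q(V, S) = 2*S
-Q(-4, G) = -2*(-12) = -1*(-24) = 24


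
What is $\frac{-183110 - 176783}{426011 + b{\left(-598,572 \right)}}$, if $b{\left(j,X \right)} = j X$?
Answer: $- \frac{359893}{83955} \approx -4.2867$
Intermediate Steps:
$b{\left(j,X \right)} = X j$
$\frac{-183110 - 176783}{426011 + b{\left(-598,572 \right)}} = \frac{-183110 - 176783}{426011 + 572 \left(-598\right)} = - \frac{359893}{426011 - 342056} = - \frac{359893}{83955}$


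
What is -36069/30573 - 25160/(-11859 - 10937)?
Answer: -4417687/58078509 ≈ -0.076064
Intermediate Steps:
-36069/30573 - 25160/(-11859 - 10937) = -36069*1/30573 - 25160/(-22796) = -12023/10191 - 25160*(-1/22796) = -12023/10191 + 6290/5699 = -4417687/58078509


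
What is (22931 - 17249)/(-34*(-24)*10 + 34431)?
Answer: 1894/14197 ≈ 0.13341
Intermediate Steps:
(22931 - 17249)/(-34*(-24)*10 + 34431) = 5682/(816*10 + 34431) = 5682/(8160 + 34431) = 5682/42591 = 5682*(1/42591) = 1894/14197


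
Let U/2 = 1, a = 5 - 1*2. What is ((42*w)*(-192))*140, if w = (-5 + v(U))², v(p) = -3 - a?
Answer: -136604160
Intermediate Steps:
a = 3 (a = 5 - 2 = 3)
U = 2 (U = 2*1 = 2)
v(p) = -6 (v(p) = -3 - 1*3 = -3 - 3 = -6)
w = 121 (w = (-5 - 6)² = (-11)² = 121)
((42*w)*(-192))*140 = ((42*121)*(-192))*140 = (5082*(-192))*140 = -975744*140 = -136604160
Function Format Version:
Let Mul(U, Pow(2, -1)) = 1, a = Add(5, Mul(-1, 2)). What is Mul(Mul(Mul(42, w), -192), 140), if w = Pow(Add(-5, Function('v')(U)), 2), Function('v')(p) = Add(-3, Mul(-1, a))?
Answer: -136604160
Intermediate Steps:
a = 3 (a = Add(5, -2) = 3)
U = 2 (U = Mul(2, 1) = 2)
Function('v')(p) = -6 (Function('v')(p) = Add(-3, Mul(-1, 3)) = Add(-3, -3) = -6)
w = 121 (w = Pow(Add(-5, -6), 2) = Pow(-11, 2) = 121)
Mul(Mul(Mul(42, w), -192), 140) = Mul(Mul(Mul(42, 121), -192), 140) = Mul(Mul(5082, -192), 140) = Mul(-975744, 140) = -136604160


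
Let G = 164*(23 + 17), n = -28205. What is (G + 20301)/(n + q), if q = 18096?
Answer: -26861/10109 ≈ -2.6571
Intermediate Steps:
G = 6560 (G = 164*40 = 6560)
(G + 20301)/(n + q) = (6560 + 20301)/(-28205 + 18096) = 26861/(-10109) = 26861*(-1/10109) = -26861/10109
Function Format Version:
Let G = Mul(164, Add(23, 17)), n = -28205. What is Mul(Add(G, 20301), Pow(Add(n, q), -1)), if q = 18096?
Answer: Rational(-26861, 10109) ≈ -2.6571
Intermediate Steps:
G = 6560 (G = Mul(164, 40) = 6560)
Mul(Add(G, 20301), Pow(Add(n, q), -1)) = Mul(Add(6560, 20301), Pow(Add(-28205, 18096), -1)) = Mul(26861, Pow(-10109, -1)) = Mul(26861, Rational(-1, 10109)) = Rational(-26861, 10109)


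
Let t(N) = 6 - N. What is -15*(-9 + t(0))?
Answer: 45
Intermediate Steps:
-15*(-9 + t(0)) = -15*(-9 + (6 - 1*0)) = -15*(-9 + (6 + 0)) = -15*(-9 + 6) = -15*(-3) = 45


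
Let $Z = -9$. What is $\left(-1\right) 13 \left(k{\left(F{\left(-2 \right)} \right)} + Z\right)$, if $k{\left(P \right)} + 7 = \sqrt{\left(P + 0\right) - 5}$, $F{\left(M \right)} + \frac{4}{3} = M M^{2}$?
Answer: $208 - \frac{13 i \sqrt{129}}{3} \approx 208.0 - 49.217 i$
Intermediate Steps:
$F{\left(M \right)} = - \frac{4}{3} + M^{3}$ ($F{\left(M \right)} = - \frac{4}{3} + M M^{2} = - \frac{4}{3} + M^{3}$)
$k{\left(P \right)} = -7 + \sqrt{-5 + P}$ ($k{\left(P \right)} = -7 + \sqrt{\left(P + 0\right) - 5} = -7 + \sqrt{P - 5} = -7 + \sqrt{-5 + P}$)
$\left(-1\right) 13 \left(k{\left(F{\left(-2 \right)} \right)} + Z\right) = \left(-1\right) 13 \left(\left(-7 + \sqrt{-5 + \left(- \frac{4}{3} + \left(-2\right)^{3}\right)}\right) - 9\right) = - 13 \left(\left(-7 + \sqrt{-5 - \frac{28}{3}}\right) - 9\right) = - 13 \left(\left(-7 + \sqrt{- \frac{43}{3}}\right) - 9\right) = - 13 \left(\left(-7 + \frac{i \sqrt{129}}{3}\right) - 9\right) = - 13 \left(-16 + \frac{i \sqrt{129}}{3}\right) = 208 - \frac{13 i \sqrt{129}}{3}$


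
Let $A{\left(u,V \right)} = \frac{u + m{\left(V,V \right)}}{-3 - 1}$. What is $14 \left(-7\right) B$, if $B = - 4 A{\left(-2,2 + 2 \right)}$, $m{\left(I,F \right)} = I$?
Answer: $-196$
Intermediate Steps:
$A{\left(u,V \right)} = - \frac{V}{4} - \frac{u}{4}$ ($A{\left(u,V \right)} = \frac{u + V}{-3 - 1} = \frac{V + u}{-4} = \left(V + u\right) \left(- \frac{1}{4}\right) = - \frac{V}{4} - \frac{u}{4}$)
$B = 2$ ($B = - 4 \left(- \frac{2 + 2}{4} - - \frac{1}{2}\right) = - 4 \left(\left(- \frac{1}{4}\right) 4 + \frac{1}{2}\right) = - 4 \left(-1 + \frac{1}{2}\right) = \left(-4\right) \left(- \frac{1}{2}\right) = 2$)
$14 \left(-7\right) B = 14 \left(-7\right) 2 = \left(-98\right) 2 = -196$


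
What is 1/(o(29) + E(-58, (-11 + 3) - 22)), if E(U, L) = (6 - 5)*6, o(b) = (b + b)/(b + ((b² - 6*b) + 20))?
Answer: 358/2177 ≈ 0.16445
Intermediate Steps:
o(b) = 2*b/(20 + b² - 5*b) (o(b) = (2*b)/(b + (20 + b² - 6*b)) = (2*b)/(20 + b² - 5*b) = 2*b/(20 + b² - 5*b))
E(U, L) = 6 (E(U, L) = 1*6 = 6)
1/(o(29) + E(-58, (-11 + 3) - 22)) = 1/(2*29/(20 + 29² - 5*29) + 6) = 1/(2*29/(20 + 841 - 145) + 6) = 1/(2*29/716 + 6) = 1/(2*29*(1/716) + 6) = 1/(29/358 + 6) = 1/(2177/358) = 358/2177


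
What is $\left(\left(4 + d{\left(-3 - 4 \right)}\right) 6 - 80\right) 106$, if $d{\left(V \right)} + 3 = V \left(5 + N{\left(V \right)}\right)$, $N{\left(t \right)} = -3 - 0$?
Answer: $-16748$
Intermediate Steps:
$N{\left(t \right)} = -3$ ($N{\left(t \right)} = -3 + 0 = -3$)
$d{\left(V \right)} = -3 + 2 V$ ($d{\left(V \right)} = -3 + V \left(5 - 3\right) = -3 + V 2 = -3 + 2 V$)
$\left(\left(4 + d{\left(-3 - 4 \right)}\right) 6 - 80\right) 106 = \left(\left(4 + \left(-3 + 2 \left(-3 - 4\right)\right)\right) 6 - 80\right) 106 = \left(\left(4 + \left(-3 + 2 \left(-7\right)\right)\right) 6 - 80\right) 106 = \left(\left(4 - 17\right) 6 - 80\right) 106 = \left(\left(-13\right) 6 - 80\right) 106 = \left(-78 - 80\right) 106 = \left(-158\right) 106 = -16748$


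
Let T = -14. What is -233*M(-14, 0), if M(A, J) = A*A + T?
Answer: -42406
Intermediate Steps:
M(A, J) = -14 + A² (M(A, J) = A*A - 14 = A² - 14 = -14 + A²)
-233*M(-14, 0) = -233*(-14 + (-14)²) = -233*(-14 + 196) = -233*182 = -42406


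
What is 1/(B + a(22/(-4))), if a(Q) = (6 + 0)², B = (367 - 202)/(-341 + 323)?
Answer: 6/161 ≈ 0.037267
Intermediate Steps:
B = -55/6 (B = 165/(-18) = 165*(-1/18) = -55/6 ≈ -9.1667)
a(Q) = 36 (a(Q) = 6² = 36)
1/(B + a(22/(-4))) = 1/(-55/6 + 36) = 1/(161/6) = 6/161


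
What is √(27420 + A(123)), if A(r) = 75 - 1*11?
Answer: 2*√6871 ≈ 165.78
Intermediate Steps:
A(r) = 64 (A(r) = 75 - 11 = 64)
√(27420 + A(123)) = √(27420 + 64) = √27484 = 2*√6871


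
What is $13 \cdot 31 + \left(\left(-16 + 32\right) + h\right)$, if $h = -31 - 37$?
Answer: $351$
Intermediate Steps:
$h = -68$ ($h = -31 - 37 = -68$)
$13 \cdot 31 + \left(\left(-16 + 32\right) + h\right) = 13 \cdot 31 + \left(\left(-16 + 32\right) - 68\right) = 403 + \left(16 - 68\right) = 403 - 52 = 351$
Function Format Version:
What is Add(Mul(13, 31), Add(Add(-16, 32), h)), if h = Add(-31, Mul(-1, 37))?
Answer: 351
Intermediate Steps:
h = -68 (h = Add(-31, -37) = -68)
Add(Mul(13, 31), Add(Add(-16, 32), h)) = Add(Mul(13, 31), Add(Add(-16, 32), -68)) = Add(403, Add(16, -68)) = Add(403, -52) = 351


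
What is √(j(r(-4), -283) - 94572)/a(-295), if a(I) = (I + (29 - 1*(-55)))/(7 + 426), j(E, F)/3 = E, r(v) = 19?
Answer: -433*I*√94515/211 ≈ -630.89*I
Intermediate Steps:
j(E, F) = 3*E
a(I) = 84/433 + I/433 (a(I) = (I + (29 + 55))/433 = (I + 84)*(1/433) = (84 + I)*(1/433) = 84/433 + I/433)
√(j(r(-4), -283) - 94572)/a(-295) = √(3*19 - 94572)/(84/433 + (1/433)*(-295)) = √(57 - 94572)/(84/433 - 295/433) = √(-94515)/(-211/433) = (I*√94515)*(-433/211) = -433*I*√94515/211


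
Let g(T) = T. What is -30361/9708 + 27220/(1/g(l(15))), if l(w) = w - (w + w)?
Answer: -3963806761/9708 ≈ -4.0830e+5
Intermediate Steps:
l(w) = -w (l(w) = w - 2*w = -w)
-30361/9708 + 27220/(1/g(l(15))) = -30361/9708 + 27220/(1/(-1*15)) = -30361*1/9708 + 27220/(1/(-15)) = -30361/9708 + 27220/(-1/15) = -30361/9708 + 27220*(-15) = -30361/9708 - 408300 = -3963806761/9708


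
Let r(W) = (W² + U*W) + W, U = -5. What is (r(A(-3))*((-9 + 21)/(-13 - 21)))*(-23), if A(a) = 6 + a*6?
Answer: 26496/17 ≈ 1558.6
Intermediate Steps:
A(a) = 6 + 6*a
r(W) = W² - 4*W (r(W) = (W² - 5*W) + W = W² - 4*W)
(r(A(-3))*((-9 + 21)/(-13 - 21)))*(-23) = (((6 + 6*(-3))*(-4 + (6 + 6*(-3))))*((-9 + 21)/(-13 - 21)))*(-23) = (((6 - 18)*(-4 + (6 - 18)))*(12/(-34)))*(-23) = ((-12*(-4 - 12))*(12*(-1/34)))*(-23) = (-12*(-16)*(-6/17))*(-23) = (192*(-6/17))*(-23) = -1152/17*(-23) = 26496/17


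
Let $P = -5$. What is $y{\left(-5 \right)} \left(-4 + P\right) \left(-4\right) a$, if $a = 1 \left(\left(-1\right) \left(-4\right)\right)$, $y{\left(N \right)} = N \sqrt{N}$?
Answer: $- 720 i \sqrt{5} \approx - 1610.0 i$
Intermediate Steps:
$y{\left(N \right)} = N^{\frac{3}{2}}$
$a = 4$ ($a = 1 \cdot 4 = 4$)
$y{\left(-5 \right)} \left(-4 + P\right) \left(-4\right) a = \left(-5\right)^{\frac{3}{2}} \left(-4 - 5\right) \left(-4\right) 4 = - 5 i \sqrt{5} \left(\left(-9\right) \left(-4\right)\right) 4 = - 5 i \sqrt{5} \cdot 36 \cdot 4 = - 180 i \sqrt{5} \cdot 4 = - 720 i \sqrt{5}$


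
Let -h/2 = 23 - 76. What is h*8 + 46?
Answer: 894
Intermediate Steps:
h = 106 (h = -2*(23 - 76) = -2*(-53) = 106)
h*8 + 46 = 106*8 + 46 = 848 + 46 = 894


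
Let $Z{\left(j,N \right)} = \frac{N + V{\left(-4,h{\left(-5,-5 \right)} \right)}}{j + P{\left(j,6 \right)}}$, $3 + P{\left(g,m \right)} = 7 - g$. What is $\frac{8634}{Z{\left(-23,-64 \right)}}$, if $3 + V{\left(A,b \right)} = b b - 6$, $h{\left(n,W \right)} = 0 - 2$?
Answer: $- \frac{11512}{23} \approx -500.52$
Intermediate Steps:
$h{\left(n,W \right)} = -2$ ($h{\left(n,W \right)} = 0 - 2 = -2$)
$P{\left(g,m \right)} = 4 - g$ ($P{\left(g,m \right)} = -3 - \left(-7 + g\right) = 4 - g$)
$V{\left(A,b \right)} = -9 + b^{2}$ ($V{\left(A,b \right)} = -3 + \left(b b - 6\right) = -3 + \left(b^{2} - 6\right) = -3 + \left(-6 + b^{2}\right) = -9 + b^{2}$)
$Z{\left(j,N \right)} = - \frac{5}{4} + \frac{N}{4}$ ($Z{\left(j,N \right)} = \frac{N - \left(9 - \left(-2\right)^{2}\right)}{j - \left(-4 + j\right)} = \frac{N + \left(-9 + 4\right)}{4} = \left(N - 5\right) \frac{1}{4} = \left(-5 + N\right) \frac{1}{4} = - \frac{5}{4} + \frac{N}{4}$)
$\frac{8634}{Z{\left(-23,-64 \right)}} = \frac{8634}{- \frac{5}{4} + \frac{1}{4} \left(-64\right)} = \frac{8634}{- \frac{5}{4} - 16} = \frac{8634}{- \frac{69}{4}} = 8634 \left(- \frac{4}{69}\right) = - \frac{11512}{23}$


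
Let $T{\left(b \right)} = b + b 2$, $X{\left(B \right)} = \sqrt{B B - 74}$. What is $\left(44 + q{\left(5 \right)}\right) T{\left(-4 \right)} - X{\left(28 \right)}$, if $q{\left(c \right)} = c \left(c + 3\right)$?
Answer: $-1008 - \sqrt{710} \approx -1034.6$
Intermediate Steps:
$X{\left(B \right)} = \sqrt{-74 + B^{2}}$ ($X{\left(B \right)} = \sqrt{B^{2} - 74} = \sqrt{-74 + B^{2}}$)
$q{\left(c \right)} = c \left(3 + c\right)$
$T{\left(b \right)} = 3 b$ ($T{\left(b \right)} = b + 2 b = 3 b$)
$\left(44 + q{\left(5 \right)}\right) T{\left(-4 \right)} - X{\left(28 \right)} = \left(44 + 5 \left(3 + 5\right)\right) 3 \left(-4\right) - \sqrt{-74 + 28^{2}} = \left(44 + 5 \cdot 8\right) \left(-12\right) - \sqrt{-74 + 784} = \left(44 + 40\right) \left(-12\right) - \sqrt{710} = 84 \left(-12\right) - \sqrt{710} = -1008 - \sqrt{710}$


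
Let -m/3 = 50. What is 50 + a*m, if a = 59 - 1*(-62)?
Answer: -18100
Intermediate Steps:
a = 121 (a = 59 + 62 = 121)
m = -150 (m = -3*50 = -150)
50 + a*m = 50 + 121*(-150) = 50 - 18150 = -18100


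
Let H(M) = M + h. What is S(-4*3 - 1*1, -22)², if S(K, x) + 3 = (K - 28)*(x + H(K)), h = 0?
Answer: 2050624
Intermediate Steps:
H(M) = M (H(M) = M + 0 = M)
S(K, x) = -3 + (-28 + K)*(K + x) (S(K, x) = -3 + (K - 28)*(x + K) = -3 + (-28 + K)*(K + x))
S(-4*3 - 1*1, -22)² = (-3 + (-4*3 - 1*1)² - 28*(-4*3 - 1*1) - 28*(-22) + (-4*3 - 1*1)*(-22))² = (-3 + (-12 - 1)² - 28*(-12 - 1) + 616 + (-12 - 1)*(-22))² = (-3 + (-13)² - 28*(-13) + 616 - 13*(-22))² = (-3 + 169 + 364 + 616 + 286)² = 1432² = 2050624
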